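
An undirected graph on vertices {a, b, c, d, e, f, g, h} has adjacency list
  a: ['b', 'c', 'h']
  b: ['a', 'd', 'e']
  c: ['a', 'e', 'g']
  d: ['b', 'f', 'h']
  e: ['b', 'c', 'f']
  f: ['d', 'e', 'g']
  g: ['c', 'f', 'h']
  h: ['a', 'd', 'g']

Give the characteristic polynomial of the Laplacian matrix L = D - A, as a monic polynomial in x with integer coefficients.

x^8 - 24x^7 + 240x^6 - 1296x^5 + 4080x^4 - 7488x^3 + 7424x^2 - 3072x

Reading degrees in the order [a, b, c, d, e, f, g, h] gives [3, 3, 3, 3, 3, 3, 3, 3]; set D = diag(3, 3, 3, 3, 3, 3, 3, 3) and form L = D - A. Computing det(xI - L) by cofactor expansion (or equivalently via sum-over-permutations) gives x^8 - 24x^7 + 240x^6 - 1296x^5 + 4080x^4 - 7488x^3 + 7424x^2 - 3072x. The constant term is 0 because L is singular (the all-ones vector lies in its kernel).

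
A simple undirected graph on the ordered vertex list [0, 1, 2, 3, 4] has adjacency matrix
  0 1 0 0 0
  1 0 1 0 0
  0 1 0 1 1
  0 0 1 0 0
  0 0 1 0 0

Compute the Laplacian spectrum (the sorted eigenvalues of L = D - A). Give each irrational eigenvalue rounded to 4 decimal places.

[0, 0.5188, 1, 2.3111, 4.1701]

Each diagonal entry of L is the vertex degree and each off-diagonal entry is -1 where an edge is present, 0 otherwise; in the order [0, 1, 2, 3, 4] the diagonal is [1, 2, 3, 1, 1]. L is symmetric positive semidefinite, so every eigenvalue is real and nonnegative.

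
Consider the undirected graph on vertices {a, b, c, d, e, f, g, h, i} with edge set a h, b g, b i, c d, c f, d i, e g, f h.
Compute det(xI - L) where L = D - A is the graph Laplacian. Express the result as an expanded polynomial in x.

Reading degrees in the order [a, b, c, d, e, f, g, h, i] gives [1, 2, 2, 2, 1, 2, 2, 2, 2]; set D = diag(1, 2, 2, 2, 1, 2, 2, 2, 2) and form L = D - A. Computing det(xI - L) by cofactor expansion (or equivalently via sum-over-permutations) gives x^9 - 16x^8 + 105x^7 - 364x^6 + 715x^5 - 792x^4 + 462x^3 - 120x^2 + 9x. The coefficient of x^8 equals -trace(L) = -16, matching the sum of degrees. By the matrix-tree theorem the graph has (1/9) * product of the nonzero eigenvalues = 1 spanning tree.

x^9 - 16x^8 + 105x^7 - 364x^6 + 715x^5 - 792x^4 + 462x^3 - 120x^2 + 9x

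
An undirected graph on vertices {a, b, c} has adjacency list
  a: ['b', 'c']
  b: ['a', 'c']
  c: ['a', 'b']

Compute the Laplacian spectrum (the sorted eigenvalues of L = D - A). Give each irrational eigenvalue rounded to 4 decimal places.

Reading degrees in the order [a, b, c] gives [2, 2, 2]; set D = diag(2, 2, 2) and form L = D - A. L is symmetric positive semidefinite, so every eigenvalue is real and nonnegative. The single zero eigenvalue shows the graph is connected. By the matrix-tree theorem the graph has (1/3) * product of the nonzero eigenvalues = 3 spanning trees.

[0, 3, 3]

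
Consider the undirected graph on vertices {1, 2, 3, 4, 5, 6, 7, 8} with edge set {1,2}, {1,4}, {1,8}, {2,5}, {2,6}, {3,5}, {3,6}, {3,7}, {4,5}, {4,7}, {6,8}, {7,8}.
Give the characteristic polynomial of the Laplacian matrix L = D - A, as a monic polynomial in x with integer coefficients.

x^8 - 24x^7 + 240x^6 - 1296x^5 + 4080x^4 - 7488x^3 + 7424x^2 - 3072x

With the vertex order [1, 2, 3, 4, 5, 6, 7, 8], the degrees are [3, 3, 3, 3, 3, 3, 3, 3], giving D = diag(3, 3, 3, 3, 3, 3, 3, 3) and L = D - A. Computing det(xI - L) by cofactor expansion (or equivalently via sum-over-permutations) gives x^8 - 24x^7 + 240x^6 - 1296x^5 + 4080x^4 - 7488x^3 + 7424x^2 - 3072x. The constant term is 0 because L is singular (the all-ones vector lies in its kernel).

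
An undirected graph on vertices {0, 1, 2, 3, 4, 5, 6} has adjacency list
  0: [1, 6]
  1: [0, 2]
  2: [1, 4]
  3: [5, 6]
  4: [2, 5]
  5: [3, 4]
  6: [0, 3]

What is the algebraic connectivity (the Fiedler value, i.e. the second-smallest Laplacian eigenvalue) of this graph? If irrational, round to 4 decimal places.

Reading degrees in the order [0, 1, 2, 3, 4, 5, 6] gives [2, 2, 2, 2, 2, 2, 2]; set D = diag(2, 2, 2, 2, 2, 2, 2) and form L = D - A. The smallest Laplacian eigenvalue is always 0. The next one, lambda_2 = 0.7530, measures how hard the graph is to disconnect: larger values mean better connectivity. By the matrix-tree theorem the graph has (1/7) * product of the nonzero eigenvalues = 7 spanning trees.

0.7530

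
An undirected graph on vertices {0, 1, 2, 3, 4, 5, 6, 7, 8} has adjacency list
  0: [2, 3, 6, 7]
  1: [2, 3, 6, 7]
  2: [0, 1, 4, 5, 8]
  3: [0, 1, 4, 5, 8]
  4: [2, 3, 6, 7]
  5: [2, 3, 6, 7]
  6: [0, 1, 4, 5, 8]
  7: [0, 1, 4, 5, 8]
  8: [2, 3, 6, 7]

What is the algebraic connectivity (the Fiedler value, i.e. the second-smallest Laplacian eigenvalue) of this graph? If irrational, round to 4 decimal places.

4

Reading degrees in the order [0, 1, 2, 3, 4, 5, 6, 7, 8] gives [4, 4, 5, 5, 4, 4, 5, 5, 4]; set D = diag(4, 4, 5, 5, 4, 4, 5, 5, 4) and form L = D - A. The smallest Laplacian eigenvalue is always 0. The next one, lambda_2 = 4, measures how hard the graph is to disconnect: larger values mean better connectivity.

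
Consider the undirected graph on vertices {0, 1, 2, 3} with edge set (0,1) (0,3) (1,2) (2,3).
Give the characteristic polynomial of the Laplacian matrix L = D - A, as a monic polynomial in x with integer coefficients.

Each diagonal entry of L is the vertex degree and each off-diagonal entry is -1 where an edge is present, 0 otherwise; in the order [0, 1, 2, 3] the diagonal is [2, 2, 2, 2]. Computing det(xI - L) by cofactor expansion (or equivalently via sum-over-permutations) gives x^4 - 8x^3 + 20x^2 - 16x. Since p(0) = det(-L) = 0, x divides p(x). The eigenvalues sum to 8, which equals trace(L) = 2|E|.

x^4 - 8x^3 + 20x^2 - 16x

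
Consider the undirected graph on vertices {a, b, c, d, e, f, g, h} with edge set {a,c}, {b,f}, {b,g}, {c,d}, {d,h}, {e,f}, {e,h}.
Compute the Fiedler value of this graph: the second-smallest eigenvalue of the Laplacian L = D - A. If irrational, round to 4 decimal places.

Reading degrees in the order [a, b, c, d, e, f, g, h] gives [1, 2, 2, 2, 2, 2, 1, 2]; set D = diag(1, 2, 2, 2, 2, 2, 1, 2) and form L = D - A. Computing the eigenvalues of L and sorting gives [0, 0.1522, 0.5858, 1.2346, 2, 2.7654, 3.4142, 3.8478]. The Fiedler value lambda_2 = 0.1522 is strictly positive, so the graph is connected.

0.1522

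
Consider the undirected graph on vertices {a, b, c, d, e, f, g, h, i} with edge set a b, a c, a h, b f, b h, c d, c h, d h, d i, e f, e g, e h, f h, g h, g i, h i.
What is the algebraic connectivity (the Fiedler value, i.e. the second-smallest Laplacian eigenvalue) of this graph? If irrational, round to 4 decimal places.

1.5858

Reading degrees in the order [a, b, c, d, e, f, g, h, i] gives [3, 3, 3, 3, 3, 3, 3, 8, 3]; set D = diag(3, 3, 3, 3, 3, 3, 3, 8, 3) and form L = D - A. The smallest Laplacian eigenvalue is always 0. The next one, lambda_2 = 1.5858, measures how hard the graph is to disconnect: larger values mean better connectivity.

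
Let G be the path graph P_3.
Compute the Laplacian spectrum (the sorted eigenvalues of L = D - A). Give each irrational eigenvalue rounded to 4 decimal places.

[0, 1, 3]

The graph has 3 vertices and degree multiset [2, 1, 1]; D is the diagonal matrix of degrees and L = D - A. The multiplicity of 0 as a Laplacian eigenvalue equals the number of connected components. By the matrix-tree theorem the graph has (1/3) * product of the nonzero eigenvalues = 1 spanning tree.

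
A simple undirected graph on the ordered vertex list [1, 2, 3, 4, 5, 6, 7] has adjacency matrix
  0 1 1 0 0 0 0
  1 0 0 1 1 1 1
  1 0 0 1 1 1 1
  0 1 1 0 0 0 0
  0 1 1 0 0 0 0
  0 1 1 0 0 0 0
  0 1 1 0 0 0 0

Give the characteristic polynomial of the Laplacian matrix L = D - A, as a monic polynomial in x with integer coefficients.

Reading degrees in the order [1, 2, 3, 4, 5, 6, 7] gives [2, 5, 5, 2, 2, 2, 2]; set D = diag(2, 5, 5, 2, 2, 2, 2) and form L = D - A. L has integer entries, so p(x) = det(xI - L) has integer coefficients. Expanding the determinant yields x^7 - 20x^6 + 155x^5 - 600x^4 + 1240x^3 - 1312x^2 + 560x. Since p(0) = det(-L) = 0, x divides p(x). There is one zero in the spectrum, matching the 1 component.

x^7 - 20x^6 + 155x^5 - 600x^4 + 1240x^3 - 1312x^2 + 560x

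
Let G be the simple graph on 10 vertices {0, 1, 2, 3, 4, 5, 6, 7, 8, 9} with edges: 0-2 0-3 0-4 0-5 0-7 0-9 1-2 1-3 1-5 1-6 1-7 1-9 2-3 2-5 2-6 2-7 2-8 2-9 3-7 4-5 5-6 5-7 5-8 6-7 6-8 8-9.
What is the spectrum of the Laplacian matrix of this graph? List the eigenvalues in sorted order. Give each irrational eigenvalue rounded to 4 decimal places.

With the vertex order [0, 1, 2, 3, 4, 5, 6, 7, 8, 9], the degrees are [6, 6, 8, 4, 2, 7, 5, 6, 4, 4], giving D = diag(6, 6, 8, 4, 2, 7, 5, 6, 4, 4) and L = D - A. L is symmetric positive semidefinite, so every eigenvalue is real and nonnegative. The single zero eigenvalue shows the graph is connected. By the matrix-tree theorem the graph has (1/10) * product of the nonzero eigenvalues = 275040 spanning trees.

[0, 1.8343, 3.1276, 3.9187, 5.0328, 6.0230, 6.8903, 7.5489, 8.5678, 9.0566]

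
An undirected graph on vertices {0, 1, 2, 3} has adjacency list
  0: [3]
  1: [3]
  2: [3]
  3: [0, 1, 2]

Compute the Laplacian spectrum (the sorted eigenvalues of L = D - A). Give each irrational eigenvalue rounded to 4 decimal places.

[0, 1, 1, 4]

With the vertex order [0, 1, 2, 3], the degrees are [1, 1, 1, 3], giving D = diag(1, 1, 1, 3) and L = D - A. Diagonalising L (or applying a numerical eigensolver to the 4x4 matrix) gives the spectrum above. The single zero eigenvalue shows the graph is connected. There is one zero in the spectrum, matching the 1 component. The eigenvalues sum to 6, which equals trace(L) = 2|E|.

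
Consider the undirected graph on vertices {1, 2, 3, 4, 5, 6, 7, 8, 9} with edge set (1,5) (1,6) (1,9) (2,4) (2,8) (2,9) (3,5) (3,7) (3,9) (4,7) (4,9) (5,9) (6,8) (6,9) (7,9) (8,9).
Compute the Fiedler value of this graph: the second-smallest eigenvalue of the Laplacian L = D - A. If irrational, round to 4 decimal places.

With the vertex order [1, 2, 3, 4, 5, 6, 7, 8, 9], the degrees are [3, 3, 3, 3, 3, 3, 3, 3, 8], giving D = diag(3, 3, 3, 3, 3, 3, 3, 3, 8) and L = D - A. The smallest Laplacian eigenvalue is always 0. The next one, lambda_2 = 1.5858, measures how hard the graph is to disconnect: larger values mean better connectivity. The largest eigenvalue, 9, is at most the vertex count 9.

1.5858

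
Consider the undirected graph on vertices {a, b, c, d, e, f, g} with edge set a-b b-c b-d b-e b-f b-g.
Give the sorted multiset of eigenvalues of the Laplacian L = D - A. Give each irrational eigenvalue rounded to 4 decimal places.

[0, 1, 1, 1, 1, 1, 7]

With the vertex order [a, b, c, d, e, f, g], the degrees are [1, 6, 1, 1, 1, 1, 1], giving D = diag(1, 6, 1, 1, 1, 1, 1) and L = D - A. L is symmetric positive semidefinite, so every eigenvalue is real and nonnegative. The single zero eigenvalue shows the graph is connected. The eigenvalues sum to 12, which equals trace(L) = 2|E|.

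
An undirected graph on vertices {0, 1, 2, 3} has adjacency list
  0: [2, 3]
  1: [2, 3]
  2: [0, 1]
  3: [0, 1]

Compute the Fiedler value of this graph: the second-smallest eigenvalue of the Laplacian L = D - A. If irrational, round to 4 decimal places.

2

Each diagonal entry of L is the vertex degree and each off-diagonal entry is -1 where an edge is present, 0 otherwise; in the order [0, 1, 2, 3] the diagonal is [2, 2, 2, 2]. The smallest Laplacian eigenvalue is always 0. The next one, lambda_2 = 2, measures how hard the graph is to disconnect: larger values mean better connectivity. By the matrix-tree theorem the graph has (1/4) * product of the nonzero eigenvalues = 4 spanning trees. There is one zero in the spectrum, matching the 1 component.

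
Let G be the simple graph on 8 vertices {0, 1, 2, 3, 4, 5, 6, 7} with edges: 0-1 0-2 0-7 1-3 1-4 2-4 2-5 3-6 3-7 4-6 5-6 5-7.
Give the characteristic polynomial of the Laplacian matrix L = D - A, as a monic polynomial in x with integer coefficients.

x^8 - 24x^7 + 240x^6 - 1296x^5 + 4080x^4 - 7488x^3 + 7424x^2 - 3072x

Each diagonal entry of L is the vertex degree and each off-diagonal entry is -1 where an edge is present, 0 otherwise; in the order [0, 1, 2, 3, 4, 5, 6, 7] the diagonal is [3, 3, 3, 3, 3, 3, 3, 3]. Computing det(xI - L) by cofactor expansion (or equivalently via sum-over-permutations) gives x^8 - 24x^7 + 240x^6 - 1296x^5 + 4080x^4 - 7488x^3 + 7424x^2 - 3072x. Since p(0) = det(-L) = 0, x divides p(x). By the matrix-tree theorem the graph has (1/8) * product of the nonzero eigenvalues = 384 spanning trees.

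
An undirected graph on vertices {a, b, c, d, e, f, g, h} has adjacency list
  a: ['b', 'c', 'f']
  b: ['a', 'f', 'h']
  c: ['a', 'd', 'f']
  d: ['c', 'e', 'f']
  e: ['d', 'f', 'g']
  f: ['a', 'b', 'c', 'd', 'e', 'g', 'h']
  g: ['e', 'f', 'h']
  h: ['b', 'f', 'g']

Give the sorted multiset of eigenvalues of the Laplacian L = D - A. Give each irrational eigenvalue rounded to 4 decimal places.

Reading degrees in the order [a, b, c, d, e, f, g, h] gives [3, 3, 3, 3, 3, 7, 3, 3]; set D = diag(3, 3, 3, 3, 3, 7, 3, 3) and form L = D - A. Diagonalising L (or applying a numerical eigensolver to the 8x8 matrix) gives the spectrum above. The largest eigenvalue, 8, is at most the vertex count 8.

[0, 1.7530, 1.7530, 3.4450, 3.4450, 4.8019, 4.8019, 8]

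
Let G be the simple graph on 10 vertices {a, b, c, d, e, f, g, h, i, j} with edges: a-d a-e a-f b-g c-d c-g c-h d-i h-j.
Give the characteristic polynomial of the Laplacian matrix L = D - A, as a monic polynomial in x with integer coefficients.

x^10 - 18x^9 + 133x^8 - 524x^7 + 1198x^6 - 1624x^5 + 1285x^4 - 564x^3 + 123x^2 - 10x

Each diagonal entry of L is the vertex degree and each off-diagonal entry is -1 where an edge is present, 0 otherwise; in the order [a, b, c, d, e, f, g, h, i, j] the diagonal is [3, 1, 3, 3, 1, 1, 2, 2, 1, 1]. L has integer entries, so p(x) = det(xI - L) has integer coefficients. Expanding the determinant yields x^10 - 18x^9 + 133x^8 - 524x^7 + 1198x^6 - 1624x^5 + 1285x^4 - 564x^3 + 123x^2 - 10x. Since p(0) = det(-L) = 0, x divides p(x). There is one zero in the spectrum, matching the 1 component. The largest eigenvalue, 4.8821, is at most the vertex count 10.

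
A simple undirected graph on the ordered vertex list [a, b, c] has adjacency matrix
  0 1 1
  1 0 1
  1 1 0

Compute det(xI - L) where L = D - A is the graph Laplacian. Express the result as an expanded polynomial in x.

x^3 - 6x^2 + 9x

Each diagonal entry of L is the vertex degree and each off-diagonal entry is -1 where an edge is present, 0 otherwise; in the order [a, b, c] the diagonal is [2, 2, 2]. L has integer entries, so p(x) = det(xI - L) has integer coefficients. Expanding the determinant yields x^3 - 6x^2 + 9x. The coefficient of x^2 equals -trace(L) = -6, matching the sum of degrees. There is one zero in the spectrum, matching the 1 component. By the matrix-tree theorem the graph has (1/3) * product of the nonzero eigenvalues = 3 spanning trees.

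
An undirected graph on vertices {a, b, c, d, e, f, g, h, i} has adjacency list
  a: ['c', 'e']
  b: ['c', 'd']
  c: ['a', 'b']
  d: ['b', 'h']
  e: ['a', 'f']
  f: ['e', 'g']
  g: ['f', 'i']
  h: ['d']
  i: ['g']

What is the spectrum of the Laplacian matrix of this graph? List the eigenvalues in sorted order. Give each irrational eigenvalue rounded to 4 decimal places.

With the vertex order [a, b, c, d, e, f, g, h, i], the degrees are [2, 2, 2, 2, 2, 2, 2, 1, 1], giving D = diag(2, 2, 2, 2, 2, 2, 2, 1, 1) and L = D - A. Since every row of L sums to 0, the all-ones vector is in the kernel and 0 is an eigenvalue. The eigenvalues sum to 16, which equals trace(L) = 2|E|. By the matrix-tree theorem the graph has (1/9) * product of the nonzero eigenvalues = 1 spanning tree.

[0, 0.1206, 0.4679, 1, 1.6527, 2.3473, 3, 3.5321, 3.8794]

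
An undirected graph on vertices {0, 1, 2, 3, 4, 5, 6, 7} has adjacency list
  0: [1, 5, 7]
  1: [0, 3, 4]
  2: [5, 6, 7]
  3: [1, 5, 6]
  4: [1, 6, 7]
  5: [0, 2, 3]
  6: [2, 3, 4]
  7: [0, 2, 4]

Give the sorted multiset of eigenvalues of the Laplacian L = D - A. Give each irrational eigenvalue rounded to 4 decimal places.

[0, 2, 2, 2, 4, 4, 4, 6]

Each diagonal entry of L is the vertex degree and each off-diagonal entry is -1 where an edge is present, 0 otherwise; in the order [0, 1, 2, 3, 4, 5, 6, 7] the diagonal is [3, 3, 3, 3, 3, 3, 3, 3]. Diagonalising L (or applying a numerical eigensolver to the 8x8 matrix) gives the spectrum above. The eigenvalues sum to 24, which equals trace(L) = 2|E|. By the matrix-tree theorem the graph has (1/8) * product of the nonzero eigenvalues = 384 spanning trees.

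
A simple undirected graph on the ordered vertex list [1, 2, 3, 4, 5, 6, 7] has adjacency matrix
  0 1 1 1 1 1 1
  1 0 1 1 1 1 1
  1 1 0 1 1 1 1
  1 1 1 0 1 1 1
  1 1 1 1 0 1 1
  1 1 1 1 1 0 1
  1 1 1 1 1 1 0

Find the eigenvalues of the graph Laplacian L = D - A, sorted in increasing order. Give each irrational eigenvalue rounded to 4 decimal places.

Reading degrees in the order [1, 2, 3, 4, 5, 6, 7] gives [6, 6, 6, 6, 6, 6, 6]; set D = diag(6, 6, 6, 6, 6, 6, 6) and form L = D - A. L is symmetric positive semidefinite, so every eigenvalue is real and nonnegative. The single zero eigenvalue shows the graph is connected. The eigenvalues sum to 42, which equals trace(L) = 2|E|.

[0, 7, 7, 7, 7, 7, 7]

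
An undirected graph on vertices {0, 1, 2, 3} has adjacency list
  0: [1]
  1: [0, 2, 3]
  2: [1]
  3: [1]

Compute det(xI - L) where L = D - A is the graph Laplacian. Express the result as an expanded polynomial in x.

Each diagonal entry of L is the vertex degree and each off-diagonal entry is -1 where an edge is present, 0 otherwise; in the order [0, 1, 2, 3] the diagonal is [1, 3, 1, 1]. The eigenvalues of L are [0, 1, 1, 4]; the characteristic polynomial is the product of (x - lambda_i), which multiplies out to x^4 - 6x^3 + 9x^2 - 4x. The coefficient of x^3 equals -trace(L) = -6, matching the sum of degrees. There is one zero in the spectrum, matching the 1 component.

x^4 - 6x^3 + 9x^2 - 4x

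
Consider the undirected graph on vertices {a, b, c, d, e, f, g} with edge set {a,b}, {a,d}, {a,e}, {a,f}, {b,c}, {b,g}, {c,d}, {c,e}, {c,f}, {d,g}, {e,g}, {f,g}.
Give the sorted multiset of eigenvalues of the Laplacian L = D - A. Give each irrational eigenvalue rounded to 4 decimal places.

[0, 3, 3, 3, 4, 4, 7]

With the vertex order [a, b, c, d, e, f, g], the degrees are [4, 3, 4, 3, 3, 3, 4], giving D = diag(4, 3, 4, 3, 3, 3, 4) and L = D - A. The multiplicity of 0 as a Laplacian eigenvalue equals the number of connected components. The single zero eigenvalue shows the graph is connected.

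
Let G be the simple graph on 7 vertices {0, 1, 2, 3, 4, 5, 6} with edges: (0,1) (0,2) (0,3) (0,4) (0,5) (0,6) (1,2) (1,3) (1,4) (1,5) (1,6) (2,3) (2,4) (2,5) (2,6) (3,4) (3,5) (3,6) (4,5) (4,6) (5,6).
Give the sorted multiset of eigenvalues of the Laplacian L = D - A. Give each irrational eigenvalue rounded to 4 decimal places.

[0, 7, 7, 7, 7, 7, 7]

With the vertex order [0, 1, 2, 3, 4, 5, 6], the degrees are [6, 6, 6, 6, 6, 6, 6], giving D = diag(6, 6, 6, 6, 6, 6, 6) and L = D - A. Diagonalising L (or applying a numerical eigensolver to the 7x7 matrix) gives the spectrum above. The single zero eigenvalue shows the graph is connected. The eigenvalues sum to 42, which equals trace(L) = 2|E|.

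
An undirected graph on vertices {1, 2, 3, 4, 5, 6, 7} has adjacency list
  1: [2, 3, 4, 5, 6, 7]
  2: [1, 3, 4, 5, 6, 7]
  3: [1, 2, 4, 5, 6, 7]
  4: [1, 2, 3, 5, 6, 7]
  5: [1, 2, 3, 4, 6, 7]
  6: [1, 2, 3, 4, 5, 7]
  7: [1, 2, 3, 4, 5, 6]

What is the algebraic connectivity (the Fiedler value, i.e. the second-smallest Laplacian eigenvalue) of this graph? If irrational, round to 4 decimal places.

Reading degrees in the order [1, 2, 3, 4, 5, 6, 7] gives [6, 6, 6, 6, 6, 6, 6]; set D = diag(6, 6, 6, 6, 6, 6, 6) and form L = D - A. The smallest Laplacian eigenvalue is always 0. The next one, lambda_2 = 7, measures how hard the graph is to disconnect: larger values mean better connectivity. The largest eigenvalue, 7, is at most the vertex count 7.

7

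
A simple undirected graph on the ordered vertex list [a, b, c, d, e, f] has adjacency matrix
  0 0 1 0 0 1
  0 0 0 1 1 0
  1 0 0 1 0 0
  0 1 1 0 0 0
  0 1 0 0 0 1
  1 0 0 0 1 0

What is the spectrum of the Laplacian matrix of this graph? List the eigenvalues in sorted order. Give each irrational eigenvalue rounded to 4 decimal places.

Each diagonal entry of L is the vertex degree and each off-diagonal entry is -1 where an edge is present, 0 otherwise; in the order [a, b, c, d, e, f] the diagonal is [2, 2, 2, 2, 2, 2]. Diagonalising L (or applying a numerical eigensolver to the 6x6 matrix) gives the spectrum above. The single zero eigenvalue shows the graph is connected. There is one zero in the spectrum, matching the 1 component. By the matrix-tree theorem the graph has (1/6) * product of the nonzero eigenvalues = 6 spanning trees.

[0, 1, 1, 3, 3, 4]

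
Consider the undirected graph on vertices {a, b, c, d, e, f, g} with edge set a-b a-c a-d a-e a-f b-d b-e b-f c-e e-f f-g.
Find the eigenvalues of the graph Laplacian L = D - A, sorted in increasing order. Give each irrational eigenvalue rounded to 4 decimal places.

Reading degrees in the order [a, b, c, d, e, f, g] gives [5, 4, 2, 2, 4, 4, 1]; set D = diag(5, 4, 2, 2, 4, 4, 1) and form L = D - A. Diagonalising L (or applying a numerical eigensolver to the 7x7 matrix) gives the spectrum above. The eigenvalues sum to 22, which equals trace(L) = 2|E|. By the matrix-tree theorem the graph has (1/7) * product of the nonzero eigenvalues = 99 spanning trees.

[0, 0.8493, 1.6972, 2.8632, 5.2091, 5.3028, 6.0783]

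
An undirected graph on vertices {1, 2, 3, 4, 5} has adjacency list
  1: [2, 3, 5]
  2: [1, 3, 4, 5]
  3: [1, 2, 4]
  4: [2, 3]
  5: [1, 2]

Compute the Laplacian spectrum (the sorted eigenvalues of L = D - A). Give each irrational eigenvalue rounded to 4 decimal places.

[0, 1.5858, 3, 4.4142, 5]

With the vertex order [1, 2, 3, 4, 5], the degrees are [3, 4, 3, 2, 2], giving D = diag(3, 4, 3, 2, 2) and L = D - A. The multiplicity of 0 as a Laplacian eigenvalue equals the number of connected components. The single zero eigenvalue shows the graph is connected.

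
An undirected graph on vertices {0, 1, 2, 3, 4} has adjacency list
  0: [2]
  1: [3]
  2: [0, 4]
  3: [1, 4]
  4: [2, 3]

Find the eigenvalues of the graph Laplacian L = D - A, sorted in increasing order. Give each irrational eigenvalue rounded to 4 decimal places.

Each diagonal entry of L is the vertex degree and each off-diagonal entry is -1 where an edge is present, 0 otherwise; in the order [0, 1, 2, 3, 4] the diagonal is [1, 1, 2, 2, 2]. Diagonalising L (or applying a numerical eigensolver to the 5x5 matrix) gives the spectrum above. The single zero eigenvalue shows the graph is connected. The eigenvalues sum to 8, which equals trace(L) = 2|E|.

[0, 0.3820, 1.3820, 2.6180, 3.6180]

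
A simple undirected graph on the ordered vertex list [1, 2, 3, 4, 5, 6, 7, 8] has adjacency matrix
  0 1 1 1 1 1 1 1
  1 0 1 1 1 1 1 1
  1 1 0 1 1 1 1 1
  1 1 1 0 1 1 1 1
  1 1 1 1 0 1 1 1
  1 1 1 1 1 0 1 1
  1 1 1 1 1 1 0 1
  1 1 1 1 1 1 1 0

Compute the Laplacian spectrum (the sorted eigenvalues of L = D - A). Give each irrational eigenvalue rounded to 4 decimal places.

[0, 8, 8, 8, 8, 8, 8, 8]

Each diagonal entry of L is the vertex degree and each off-diagonal entry is -1 where an edge is present, 0 otherwise; in the order [1, 2, 3, 4, 5, 6, 7, 8] the diagonal is [7, 7, 7, 7, 7, 7, 7, 7]. Since every row of L sums to 0, the all-ones vector is in the kernel and 0 is an eigenvalue. The single zero eigenvalue shows the graph is connected. The eigenvalues sum to 56, which equals trace(L) = 2|E|. The largest eigenvalue, 8, is at most the vertex count 8.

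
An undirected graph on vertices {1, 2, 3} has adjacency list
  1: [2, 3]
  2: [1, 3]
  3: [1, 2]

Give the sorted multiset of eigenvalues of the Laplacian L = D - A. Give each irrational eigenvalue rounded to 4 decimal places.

[0, 3, 3]

Reading degrees in the order [1, 2, 3] gives [2, 2, 2]; set D = diag(2, 2, 2) and form L = D - A. L is symmetric positive semidefinite, so every eigenvalue is real and nonnegative. The eigenvalues sum to 6, which equals trace(L) = 2|E|.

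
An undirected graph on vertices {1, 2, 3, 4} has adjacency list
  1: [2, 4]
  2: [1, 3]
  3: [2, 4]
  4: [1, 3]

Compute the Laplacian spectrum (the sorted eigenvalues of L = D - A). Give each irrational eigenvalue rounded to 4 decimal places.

With the vertex order [1, 2, 3, 4], the degrees are [2, 2, 2, 2], giving D = diag(2, 2, 2, 2) and L = D - A. L is symmetric positive semidefinite, so every eigenvalue is real and nonnegative. The single zero eigenvalue shows the graph is connected. There is one zero in the spectrum, matching the 1 component. By the matrix-tree theorem the graph has (1/4) * product of the nonzero eigenvalues = 4 spanning trees.

[0, 2, 2, 4]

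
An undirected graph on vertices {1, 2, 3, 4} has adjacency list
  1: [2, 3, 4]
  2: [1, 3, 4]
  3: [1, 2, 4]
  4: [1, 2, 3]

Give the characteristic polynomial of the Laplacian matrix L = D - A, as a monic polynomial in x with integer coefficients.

x^4 - 12x^3 + 48x^2 - 64x

Each diagonal entry of L is the vertex degree and each off-diagonal entry is -1 where an edge is present, 0 otherwise; in the order [1, 2, 3, 4] the diagonal is [3, 3, 3, 3]. The eigenvalues of L are [0, 4, 4, 4]; the characteristic polynomial is the product of (x - lambda_i), which multiplies out to x^4 - 12x^3 + 48x^2 - 64x. The coefficient of x^3 equals -trace(L) = -12, matching the sum of degrees. By the matrix-tree theorem the graph has (1/4) * product of the nonzero eigenvalues = 16 spanning trees.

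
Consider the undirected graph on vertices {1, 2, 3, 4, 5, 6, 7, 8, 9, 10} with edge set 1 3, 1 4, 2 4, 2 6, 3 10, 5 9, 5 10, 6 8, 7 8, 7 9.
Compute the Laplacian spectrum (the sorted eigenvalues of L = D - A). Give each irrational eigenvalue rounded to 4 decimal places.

Reading degrees in the order [1, 2, 3, 4, 5, 6, 7, 8, 9, 10] gives [2, 2, 2, 2, 2, 2, 2, 2, 2, 2]; set D = diag(2, 2, 2, 2, 2, 2, 2, 2, 2, 2) and form L = D - A. Since every row of L sums to 0, the all-ones vector is in the kernel and 0 is an eigenvalue. The single zero eigenvalue shows the graph is connected. There is one zero in the spectrum, matching the 1 component. By the matrix-tree theorem the graph has (1/10) * product of the nonzero eigenvalues = 10 spanning trees.

[0, 0.3820, 0.3820, 1.3820, 1.3820, 2.6180, 2.6180, 3.6180, 3.6180, 4]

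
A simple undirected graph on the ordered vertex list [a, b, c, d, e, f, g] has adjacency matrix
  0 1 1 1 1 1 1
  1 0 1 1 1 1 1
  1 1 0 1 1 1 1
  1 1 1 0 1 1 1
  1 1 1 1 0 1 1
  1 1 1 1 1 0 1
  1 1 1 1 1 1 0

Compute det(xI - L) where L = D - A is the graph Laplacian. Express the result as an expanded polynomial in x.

Reading degrees in the order [a, b, c, d, e, f, g] gives [6, 6, 6, 6, 6, 6, 6]; set D = diag(6, 6, 6, 6, 6, 6, 6) and form L = D - A. L has integer entries, so p(x) = det(xI - L) has integer coefficients. Expanding the determinant yields x^7 - 42x^6 + 735x^5 - 6860x^4 + 36015x^3 - 100842x^2 + 117649x. Since p(0) = det(-L) = 0, x divides p(x). By the matrix-tree theorem the graph has (1/7) * product of the nonzero eigenvalues = 16807 spanning trees. The largest eigenvalue, 7, is at most the vertex count 7.

x^7 - 42x^6 + 735x^5 - 6860x^4 + 36015x^3 - 100842x^2 + 117649x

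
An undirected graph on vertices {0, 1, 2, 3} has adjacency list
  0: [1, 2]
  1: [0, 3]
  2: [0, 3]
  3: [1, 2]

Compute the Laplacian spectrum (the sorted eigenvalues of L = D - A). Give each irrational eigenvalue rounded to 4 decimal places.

Each diagonal entry of L is the vertex degree and each off-diagonal entry is -1 where an edge is present, 0 otherwise; in the order [0, 1, 2, 3] the diagonal is [2, 2, 2, 2]. Diagonalising L (or applying a numerical eigensolver to the 4x4 matrix) gives the spectrum above. The single zero eigenvalue shows the graph is connected. By the matrix-tree theorem the graph has (1/4) * product of the nonzero eigenvalues = 4 spanning trees.

[0, 2, 2, 4]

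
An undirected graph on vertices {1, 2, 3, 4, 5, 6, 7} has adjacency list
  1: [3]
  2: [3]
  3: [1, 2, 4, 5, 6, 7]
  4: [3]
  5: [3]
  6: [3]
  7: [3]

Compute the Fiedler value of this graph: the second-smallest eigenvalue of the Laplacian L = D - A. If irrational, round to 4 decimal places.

1

With the vertex order [1, 2, 3, 4, 5, 6, 7], the degrees are [1, 1, 6, 1, 1, 1, 1], giving D = diag(1, 1, 6, 1, 1, 1, 1) and L = D - A. The smallest Laplacian eigenvalue is always 0. The next one, lambda_2 = 1, measures how hard the graph is to disconnect: larger values mean better connectivity. By the matrix-tree theorem the graph has (1/7) * product of the nonzero eigenvalues = 1 spanning tree.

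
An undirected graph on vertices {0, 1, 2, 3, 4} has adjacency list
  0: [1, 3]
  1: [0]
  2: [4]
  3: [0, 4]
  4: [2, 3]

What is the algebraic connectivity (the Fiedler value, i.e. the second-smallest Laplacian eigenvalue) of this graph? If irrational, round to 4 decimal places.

0.3820

With the vertex order [0, 1, 2, 3, 4], the degrees are [2, 1, 1, 2, 2], giving D = diag(2, 1, 1, 2, 2) and L = D - A. Computing the eigenvalues of L and sorting gives [0, 0.3820, 1.3820, 2.6180, 3.6180]. The Fiedler value lambda_2 = 0.3820 is strictly positive, so the graph is connected.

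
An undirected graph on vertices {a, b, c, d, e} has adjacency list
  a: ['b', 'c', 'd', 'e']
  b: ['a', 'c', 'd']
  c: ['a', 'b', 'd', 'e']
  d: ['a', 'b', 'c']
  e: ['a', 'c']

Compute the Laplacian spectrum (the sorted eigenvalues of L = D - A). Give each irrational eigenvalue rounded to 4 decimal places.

Reading degrees in the order [a, b, c, d, e] gives [4, 3, 4, 3, 2]; set D = diag(4, 3, 4, 3, 2) and form L = D - A. Diagonalising L (or applying a numerical eigensolver to the 5x5 matrix) gives the spectrum above. The single zero eigenvalue shows the graph is connected. The eigenvalues sum to 16, which equals trace(L) = 2|E|. The largest eigenvalue, 5, is at most the vertex count 5.

[0, 2, 4, 5, 5]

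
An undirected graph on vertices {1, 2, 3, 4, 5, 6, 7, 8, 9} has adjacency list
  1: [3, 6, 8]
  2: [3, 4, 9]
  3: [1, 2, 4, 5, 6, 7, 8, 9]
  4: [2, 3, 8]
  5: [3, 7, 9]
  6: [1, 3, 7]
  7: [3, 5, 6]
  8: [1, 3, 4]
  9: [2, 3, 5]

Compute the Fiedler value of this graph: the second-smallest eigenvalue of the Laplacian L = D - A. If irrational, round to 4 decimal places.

1.5858

Each diagonal entry of L is the vertex degree and each off-diagonal entry is -1 where an edge is present, 0 otherwise; in the order [1, 2, 3, 4, 5, 6, 7, 8, 9] the diagonal is [3, 3, 8, 3, 3, 3, 3, 3, 3]. The smallest Laplacian eigenvalue is always 0. The next one, lambda_2 = 1.5858, measures how hard the graph is to disconnect: larger values mean better connectivity. The eigenvalues sum to 32, which equals trace(L) = 2|E|. The largest eigenvalue, 9, is at most the vertex count 9.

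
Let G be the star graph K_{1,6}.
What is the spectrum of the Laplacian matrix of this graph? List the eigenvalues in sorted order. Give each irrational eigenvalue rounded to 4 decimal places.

The graph has 7 vertices and degree multiset [6, 1, 1, 1, 1, 1, 1]; D is the diagonal matrix of degrees and L = D - A. Since every row of L sums to 0, the all-ones vector is in the kernel and 0 is an eigenvalue. By the matrix-tree theorem the graph has (1/7) * product of the nonzero eigenvalues = 1 spanning tree.

[0, 1, 1, 1, 1, 1, 7]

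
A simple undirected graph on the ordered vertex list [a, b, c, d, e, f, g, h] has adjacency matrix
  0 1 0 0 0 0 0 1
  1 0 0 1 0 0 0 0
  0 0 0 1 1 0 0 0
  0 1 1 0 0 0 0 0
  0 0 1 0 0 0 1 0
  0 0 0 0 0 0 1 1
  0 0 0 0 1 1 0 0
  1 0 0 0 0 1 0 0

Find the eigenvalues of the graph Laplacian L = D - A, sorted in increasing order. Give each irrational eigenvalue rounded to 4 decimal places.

[0, 0.5858, 0.5858, 2, 2, 3.4142, 3.4142, 4]

Reading degrees in the order [a, b, c, d, e, f, g, h] gives [2, 2, 2, 2, 2, 2, 2, 2]; set D = diag(2, 2, 2, 2, 2, 2, 2, 2) and form L = D - A. Since every row of L sums to 0, the all-ones vector is in the kernel and 0 is an eigenvalue. The single zero eigenvalue shows the graph is connected.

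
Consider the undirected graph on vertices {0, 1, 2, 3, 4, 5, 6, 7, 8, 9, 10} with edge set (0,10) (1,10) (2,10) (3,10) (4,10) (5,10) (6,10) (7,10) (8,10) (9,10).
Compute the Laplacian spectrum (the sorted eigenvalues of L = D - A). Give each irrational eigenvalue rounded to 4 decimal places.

With the vertex order [0, 1, 2, 3, 4, 5, 6, 7, 8, 9, 10], the degrees are [1, 1, 1, 1, 1, 1, 1, 1, 1, 1, 10], giving D = diag(1, 1, 1, 1, 1, 1, 1, 1, 1, 1, 10) and L = D - A. The multiplicity of 0 as a Laplacian eigenvalue equals the number of connected components. The single zero eigenvalue shows the graph is connected.

[0, 1, 1, 1, 1, 1, 1, 1, 1, 1, 11]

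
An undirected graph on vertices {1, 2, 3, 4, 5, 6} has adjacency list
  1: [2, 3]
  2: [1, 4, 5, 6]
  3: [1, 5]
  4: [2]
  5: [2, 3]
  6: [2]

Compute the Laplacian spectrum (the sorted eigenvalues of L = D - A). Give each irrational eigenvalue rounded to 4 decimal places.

Reading degrees in the order [1, 2, 3, 4, 5, 6] gives [2, 4, 2, 1, 2, 1]; set D = diag(2, 4, 2, 1, 2, 1) and form L = D - A. The multiplicity of 0 as a Laplacian eigenvalue equals the number of connected components. The single zero eigenvalue shows the graph is connected.

[0, 0.7639, 1, 2, 3, 5.2361]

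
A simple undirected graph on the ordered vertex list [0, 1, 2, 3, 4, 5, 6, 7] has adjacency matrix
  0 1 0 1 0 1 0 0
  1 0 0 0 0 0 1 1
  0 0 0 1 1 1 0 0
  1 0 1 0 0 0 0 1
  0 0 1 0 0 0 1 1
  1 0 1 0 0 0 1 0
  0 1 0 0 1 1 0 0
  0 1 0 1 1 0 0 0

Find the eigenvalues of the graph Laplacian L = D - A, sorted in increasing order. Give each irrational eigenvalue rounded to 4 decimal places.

With the vertex order [0, 1, 2, 3, 4, 5, 6, 7], the degrees are [3, 3, 3, 3, 3, 3, 3, 3], giving D = diag(3, 3, 3, 3, 3, 3, 3, 3) and L = D - A. Diagonalising L (or applying a numerical eigensolver to the 8x8 matrix) gives the spectrum above.

[0, 2, 2, 2, 4, 4, 4, 6]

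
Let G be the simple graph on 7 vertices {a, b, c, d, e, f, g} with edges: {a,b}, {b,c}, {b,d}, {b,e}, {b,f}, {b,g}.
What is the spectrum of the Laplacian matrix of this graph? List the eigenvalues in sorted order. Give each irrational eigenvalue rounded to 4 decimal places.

[0, 1, 1, 1, 1, 1, 7]

With the vertex order [a, b, c, d, e, f, g], the degrees are [1, 6, 1, 1, 1, 1, 1], giving D = diag(1, 6, 1, 1, 1, 1, 1) and L = D - A. Since every row of L sums to 0, the all-ones vector is in the kernel and 0 is an eigenvalue. The single zero eigenvalue shows the graph is connected. There is one zero in the spectrum, matching the 1 component.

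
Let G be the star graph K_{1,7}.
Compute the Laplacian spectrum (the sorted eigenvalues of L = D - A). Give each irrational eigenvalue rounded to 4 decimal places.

The graph has 8 vertices and degree multiset [7, 1, 1, 1, 1, 1, 1, 1]; D is the diagonal matrix of degrees and L = D - A. Diagonalising L (or applying a numerical eigensolver to the 8x8 matrix) gives the spectrum above. The eigenvalues sum to 14, which equals trace(L) = 2|E|.

[0, 1, 1, 1, 1, 1, 1, 8]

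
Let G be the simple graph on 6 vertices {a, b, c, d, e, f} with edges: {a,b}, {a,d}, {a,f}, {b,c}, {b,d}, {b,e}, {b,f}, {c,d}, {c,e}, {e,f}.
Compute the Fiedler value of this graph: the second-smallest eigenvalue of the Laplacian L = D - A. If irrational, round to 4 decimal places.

With the vertex order [a, b, c, d, e, f], the degrees are [3, 5, 3, 3, 3, 3], giving D = diag(3, 5, 3, 3, 3, 3) and L = D - A. Computing the eigenvalues of L and sorting gives [0, 2.3820, 2.3820, 4.6180, 4.6180, 6]. The Fiedler value lambda_2 = 2.3820 is strictly positive, so the graph is connected. The eigenvalues sum to 20, which equals trace(L) = 2|E|. By the matrix-tree theorem the graph has (1/6) * product of the nonzero eigenvalues = 121 spanning trees.

2.3820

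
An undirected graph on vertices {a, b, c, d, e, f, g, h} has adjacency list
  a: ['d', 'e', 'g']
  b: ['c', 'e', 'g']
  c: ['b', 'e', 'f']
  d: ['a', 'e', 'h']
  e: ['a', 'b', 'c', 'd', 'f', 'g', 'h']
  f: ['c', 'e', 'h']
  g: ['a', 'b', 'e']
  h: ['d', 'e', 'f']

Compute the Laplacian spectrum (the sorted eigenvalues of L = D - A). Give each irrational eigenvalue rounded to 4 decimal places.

[0, 1.7530, 1.7530, 3.4450, 3.4450, 4.8019, 4.8019, 8]

With the vertex order [a, b, c, d, e, f, g, h], the degrees are [3, 3, 3, 3, 7, 3, 3, 3], giving D = diag(3, 3, 3, 3, 7, 3, 3, 3) and L = D - A. L is symmetric positive semidefinite, so every eigenvalue is real and nonnegative.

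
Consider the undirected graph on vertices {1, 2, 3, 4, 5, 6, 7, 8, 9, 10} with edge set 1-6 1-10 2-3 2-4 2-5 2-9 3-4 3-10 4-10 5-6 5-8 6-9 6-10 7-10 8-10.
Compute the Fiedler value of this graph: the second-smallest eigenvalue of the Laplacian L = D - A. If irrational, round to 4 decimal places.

0.8803

Reading degrees in the order [1, 2, 3, 4, 5, 6, 7, 8, 9, 10] gives [2, 4, 3, 3, 3, 4, 1, 2, 2, 6]; set D = diag(2, 4, 3, 3, 3, 4, 1, 2, 2, 6) and form L = D - A. Computing the eigenvalues of L and sorting gives [0, 0.8803, 1.4044, 1.5206, 1.7571, 3.1240, 4, 4.3428, 5.7394, 7.2314]. The Fiedler value lambda_2 = 0.8803 is strictly positive, so the graph is connected. There is one zero in the spectrum, matching the 1 component.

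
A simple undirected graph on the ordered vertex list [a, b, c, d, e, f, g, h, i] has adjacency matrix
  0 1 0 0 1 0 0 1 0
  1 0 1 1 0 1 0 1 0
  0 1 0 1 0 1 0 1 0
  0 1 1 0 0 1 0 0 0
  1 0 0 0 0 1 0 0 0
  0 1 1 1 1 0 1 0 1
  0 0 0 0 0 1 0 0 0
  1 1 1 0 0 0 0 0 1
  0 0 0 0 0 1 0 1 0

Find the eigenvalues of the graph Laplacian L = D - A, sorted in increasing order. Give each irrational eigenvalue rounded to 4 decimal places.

Each diagonal entry of L is the vertex degree and each off-diagonal entry is -1 where an edge is present, 0 otherwise; in the order [a, b, c, d, e, f, g, h, i] the diagonal is [3, 5, 4, 3, 2, 6, 1, 4, 2]. The multiplicity of 0 as a Laplacian eigenvalue equals the number of connected components.

[0, 0.9267, 1.5723, 1.8915, 2.7731, 4.1967, 5.4399, 5.8655, 7.3344]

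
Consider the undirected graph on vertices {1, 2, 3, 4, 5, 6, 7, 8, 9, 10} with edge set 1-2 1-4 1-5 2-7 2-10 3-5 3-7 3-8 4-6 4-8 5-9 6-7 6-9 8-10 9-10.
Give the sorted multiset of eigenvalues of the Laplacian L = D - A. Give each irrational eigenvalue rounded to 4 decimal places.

Each diagonal entry of L is the vertex degree and each off-diagonal entry is -1 where an edge is present, 0 otherwise; in the order [1, 2, 3, 4, 5, 6, 7, 8, 9, 10] the diagonal is [3, 3, 3, 3, 3, 3, 3, 3, 3, 3]. The multiplicity of 0 as a Laplacian eigenvalue equals the number of connected components. By the matrix-tree theorem the graph has (1/10) * product of the nonzero eigenvalues = 2000 spanning trees.

[0, 2, 2, 2, 2, 2, 5, 5, 5, 5]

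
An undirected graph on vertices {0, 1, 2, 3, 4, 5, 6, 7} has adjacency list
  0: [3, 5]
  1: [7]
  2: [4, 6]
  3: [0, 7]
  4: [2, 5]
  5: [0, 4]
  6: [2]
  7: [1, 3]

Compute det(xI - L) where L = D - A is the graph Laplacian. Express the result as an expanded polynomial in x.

x^8 - 14x^7 + 78x^6 - 220x^5 + 330x^4 - 252x^3 + 84x^2 - 8x

Each diagonal entry of L is the vertex degree and each off-diagonal entry is -1 where an edge is present, 0 otherwise; in the order [0, 1, 2, 3, 4, 5, 6, 7] the diagonal is [2, 1, 2, 2, 2, 2, 1, 2]. L has integer entries, so p(x) = det(xI - L) has integer coefficients. Expanding the determinant yields x^8 - 14x^7 + 78x^6 - 220x^5 + 330x^4 - 252x^3 + 84x^2 - 8x. The coefficient of x^7 equals -trace(L) = -14, matching the sum of degrees. By the matrix-tree theorem the graph has (1/8) * product of the nonzero eigenvalues = 1 spanning tree.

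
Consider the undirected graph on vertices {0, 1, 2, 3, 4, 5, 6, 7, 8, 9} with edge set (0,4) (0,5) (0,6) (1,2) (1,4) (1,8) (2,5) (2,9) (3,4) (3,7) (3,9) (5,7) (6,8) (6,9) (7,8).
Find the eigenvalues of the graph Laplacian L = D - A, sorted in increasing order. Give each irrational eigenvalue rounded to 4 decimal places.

[0, 2, 2, 2, 2, 2, 5, 5, 5, 5]

Each diagonal entry of L is the vertex degree and each off-diagonal entry is -1 where an edge is present, 0 otherwise; in the order [0, 1, 2, 3, 4, 5, 6, 7, 8, 9] the diagonal is [3, 3, 3, 3, 3, 3, 3, 3, 3, 3]. L is symmetric positive semidefinite, so every eigenvalue is real and nonnegative. The eigenvalues sum to 30, which equals trace(L) = 2|E|.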